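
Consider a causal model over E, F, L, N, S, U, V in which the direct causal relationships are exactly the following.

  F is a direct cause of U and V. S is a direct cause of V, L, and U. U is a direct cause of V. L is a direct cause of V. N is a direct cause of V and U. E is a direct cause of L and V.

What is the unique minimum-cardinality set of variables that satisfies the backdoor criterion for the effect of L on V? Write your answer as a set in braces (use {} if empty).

Variables eligible for adjustment (non-descendants of L, excluding L and V): {E, F, N, S, U}.
Backdoor paths from L to V:
  P1: L <- S -> U <- F -> V
  P2: L <- S -> U <- N -> V
  P3: L <- S -> U -> V
  P4: L <- S -> V
  P5: L <- E -> V
The empty set is not sufficient: P3 (L <- S -> U -> V) has no collider blocking it and no conditioned non-collider, so it is open.
Try {E, S}:
  P1: blocked at fork node S ∈ conditioning set.
  P2: blocked at fork node S ∈ conditioning set.
  P3: blocked at fork node S ∈ conditioning set.
  P4: blocked at fork node S ∈ conditioning set.
  P5: blocked at fork node E ∈ conditioning set.
{E, S} contains no descendant of L and blocks every backdoor path.
Every element of {E, S} is needed (dropping E leaves P5 open; dropping S leaves P3 open), so no proper subset is valid.
Among all size-2 subsets of the eligible variables, only {E, S} blocks every backdoor path, so it is the unique smallest valid adjustment set.

{E, S}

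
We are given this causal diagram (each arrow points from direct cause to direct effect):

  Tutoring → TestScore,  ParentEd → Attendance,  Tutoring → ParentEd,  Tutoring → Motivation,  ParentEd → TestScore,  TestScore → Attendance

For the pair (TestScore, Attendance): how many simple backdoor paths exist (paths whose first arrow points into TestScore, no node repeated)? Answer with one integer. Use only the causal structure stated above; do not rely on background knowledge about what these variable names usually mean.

A backdoor path from TestScore to Attendance is any simple undirected path whose first edge points into TestScore (i.e. leaves TestScore via a parent).
Parents of TestScore: {ParentEd, Tutoring}.
Enumerating:
  P1: TestScore <- Tutoring -> ParentEd -> Attendance
  P2: TestScore <- ParentEd -> Attendance
That exhausts the simple backdoor paths. Count: 2.

2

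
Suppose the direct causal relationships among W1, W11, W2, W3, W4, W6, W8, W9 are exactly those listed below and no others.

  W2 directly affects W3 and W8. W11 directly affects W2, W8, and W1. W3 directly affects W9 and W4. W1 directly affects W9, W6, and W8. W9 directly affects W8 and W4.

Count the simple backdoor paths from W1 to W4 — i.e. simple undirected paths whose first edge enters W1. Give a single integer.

A backdoor path from W1 to W4 is any simple undirected path whose first edge points into W1 (i.e. leaves W1 via a parent).
Parents of W1: {W11}.
Enumerating:
  P1: W1 <- W11 -> W2 -> W3 -> W9 -> W4
  P2: W1 <- W11 -> W2 -> W3 -> W4
  P3: W1 <- W11 -> W2 -> W8 <- W9 <- W3 -> W4
  P4: W1 <- W11 -> W2 -> W8 <- W9 -> W4
  P5: W1 <- W11 -> W8 <- W2 -> W3 -> W9 -> W4
  P6: W1 <- W11 -> W8 <- W2 -> W3 -> W4
  P7: W1 <- W11 -> W8 <- W9 <- W3 -> W4
  P8: W1 <- W11 -> W8 <- W9 -> W4
That exhausts the simple backdoor paths. Count: 8.

8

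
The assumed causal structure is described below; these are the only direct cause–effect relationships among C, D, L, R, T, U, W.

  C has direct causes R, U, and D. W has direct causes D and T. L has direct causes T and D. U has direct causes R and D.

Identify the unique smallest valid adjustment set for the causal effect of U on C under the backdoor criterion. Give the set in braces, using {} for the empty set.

Variables eligible for adjustment (non-descendants of U, excluding U and C): {D, L, R, T, W}.
Backdoor paths from U to C:
  P1: U <- D -> C
  P2: U <- R -> C
The empty set is not sufficient: P1 (U <- D -> C) has no collider blocking it and no conditioned non-collider, so it is open.
Try {D, R}:
  P1: blocked at fork node D ∈ conditioning set.
  P2: blocked at fork node R ∈ conditioning set.
{D, R} contains no descendant of U and blocks every backdoor path.
Every element of {D, R} is needed (dropping D leaves P1 open; dropping R leaves P2 open), so no proper subset is valid.
Among all size-2 subsets of the eligible variables, only {D, R} blocks every backdoor path, so it is the unique smallest valid adjustment set.

{D, R}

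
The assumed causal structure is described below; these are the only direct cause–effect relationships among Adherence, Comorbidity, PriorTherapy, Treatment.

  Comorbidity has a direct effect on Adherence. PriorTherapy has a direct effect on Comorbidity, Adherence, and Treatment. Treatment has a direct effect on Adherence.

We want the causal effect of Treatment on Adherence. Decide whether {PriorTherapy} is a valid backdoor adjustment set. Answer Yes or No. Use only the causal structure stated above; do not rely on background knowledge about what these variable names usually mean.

Backdoor paths from Treatment to Adherence (paths whose first edge points into Treatment):
  P1: Treatment <- PriorTherapy -> Comorbidity -> Adherence
  P2: Treatment <- PriorTherapy -> Adherence
Condition 1 (no descendant of Treatment in the set): holds — descendants of Treatment are {Adherence}; none are in {PriorTherapy}.
Condition 2 (every backdoor path blocked by {PriorTherapy}):
  P1: blocked at fork node PriorTherapy ∈ conditioning set.
  P2: blocked at fork node PriorTherapy ∈ conditioning set.
{PriorTherapy} satisfies the backdoor criterion.

Yes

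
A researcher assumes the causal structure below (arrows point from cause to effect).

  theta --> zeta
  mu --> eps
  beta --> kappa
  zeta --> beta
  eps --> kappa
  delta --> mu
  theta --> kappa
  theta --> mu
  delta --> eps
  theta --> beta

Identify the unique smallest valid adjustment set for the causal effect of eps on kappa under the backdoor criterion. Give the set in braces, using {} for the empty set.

{theta}

Variables eligible for adjustment (non-descendants of eps, excluding eps and kappa): {beta, delta, mu, theta, zeta}.
Backdoor paths from eps to kappa:
  P1: eps <- delta -> mu <- theta -> zeta -> beta -> kappa
  P2: eps <- delta -> mu <- theta -> beta -> kappa
  P3: eps <- delta -> mu <- theta -> kappa
  P4: eps <- mu <- theta -> zeta -> beta -> kappa
  P5: eps <- mu <- theta -> beta -> kappa
  P6: eps <- mu <- theta -> kappa
The empty set is not sufficient: P4 (eps <- mu <- theta -> zeta -> beta -> kappa) has no collider blocking it and no conditioned non-collider, so it is open.
Try {theta}:
  P1: blocked at collider mu (neither it nor any descendant is in the conditioning set).
  P2: blocked at collider mu (neither it nor any descendant is in the conditioning set).
  P3: blocked at collider mu (neither it nor any descendant is in the conditioning set).
  P4: blocked at fork node theta ∈ conditioning set.
  P5: blocked at fork node theta ∈ conditioning set.
  P6: blocked at fork node theta ∈ conditioning set.
{theta} contains no descendant of eps and blocks every backdoor path.
No other singleton works — e.g. {delta} leaves P4 open — so {theta} is the unique smallest valid adjustment set.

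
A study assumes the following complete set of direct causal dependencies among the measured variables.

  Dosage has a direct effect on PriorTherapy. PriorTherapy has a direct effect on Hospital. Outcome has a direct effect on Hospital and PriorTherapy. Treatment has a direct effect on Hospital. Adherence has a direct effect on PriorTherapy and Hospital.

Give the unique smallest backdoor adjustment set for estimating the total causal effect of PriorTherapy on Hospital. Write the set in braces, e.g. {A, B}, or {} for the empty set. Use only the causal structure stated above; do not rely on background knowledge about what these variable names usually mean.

Variables eligible for adjustment (non-descendants of PriorTherapy, excluding PriorTherapy and Hospital): {Adherence, Dosage, Outcome, Treatment}.
Backdoor paths from PriorTherapy to Hospital:
  P1: PriorTherapy <- Adherence -> Hospital
  P2: PriorTherapy <- Outcome -> Hospital
The empty set is not sufficient: P1 (PriorTherapy <- Adherence -> Hospital) has no collider blocking it and no conditioned non-collider, so it is open.
Try {Adherence, Outcome}:
  P1: blocked at fork node Adherence ∈ conditioning set.
  P2: blocked at fork node Outcome ∈ conditioning set.
{Adherence, Outcome} contains no descendant of PriorTherapy and blocks every backdoor path.
Every element of {Adherence, Outcome} is needed (dropping Adherence leaves P1 open; dropping Outcome leaves P2 open), so no proper subset is valid.
Among all size-2 subsets of the eligible variables, only {Adherence, Outcome} blocks every backdoor path, so it is the unique smallest valid adjustment set.

{Adherence, Outcome}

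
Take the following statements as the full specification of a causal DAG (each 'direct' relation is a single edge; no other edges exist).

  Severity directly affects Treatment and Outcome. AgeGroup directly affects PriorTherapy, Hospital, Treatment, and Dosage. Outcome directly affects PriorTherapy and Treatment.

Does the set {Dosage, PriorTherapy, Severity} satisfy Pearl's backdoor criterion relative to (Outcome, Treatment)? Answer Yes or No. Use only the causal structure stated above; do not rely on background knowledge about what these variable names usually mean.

Backdoor paths from Outcome to Treatment (paths whose first edge points into Outcome):
  P1: Outcome <- Severity -> Treatment
Condition 1 (no descendant of Outcome in the set): FAILS — PriorTherapy is a descendant of Outcome.
Condition 2 (every backdoor path blocked by {Dosage, PriorTherapy, Severity}):
  P1: blocked at fork node Severity ∈ conditioning set.
{Dosage, PriorTherapy, Severity} does not satisfy the backdoor criterion.

No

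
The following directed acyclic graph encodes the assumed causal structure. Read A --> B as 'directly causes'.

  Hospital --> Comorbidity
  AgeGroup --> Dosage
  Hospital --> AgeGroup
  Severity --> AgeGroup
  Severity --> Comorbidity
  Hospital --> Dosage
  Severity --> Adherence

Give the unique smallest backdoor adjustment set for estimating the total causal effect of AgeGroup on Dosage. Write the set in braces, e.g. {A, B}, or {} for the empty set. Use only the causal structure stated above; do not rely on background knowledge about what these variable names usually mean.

Variables eligible for adjustment (non-descendants of AgeGroup, excluding AgeGroup and Dosage): {Adherence, Comorbidity, Hospital, Severity}.
Backdoor paths from AgeGroup to Dosage:
  P1: AgeGroup <- Severity -> Comorbidity <- Hospital -> Dosage
  P2: AgeGroup <- Hospital -> Dosage
The empty set is not sufficient: P2 (AgeGroup <- Hospital -> Dosage) has no collider blocking it and no conditioned non-collider, so it is open.
Try {Hospital}:
  P1: blocked at collider Comorbidity (neither it nor any descendant is in the conditioning set).
  P2: blocked at fork node Hospital ∈ conditioning set.
{Hospital} contains no descendant of AgeGroup and blocks every backdoor path.
No other singleton works — e.g. {Severity} leaves P2 open — so {Hospital} is the unique smallest valid adjustment set.

{Hospital}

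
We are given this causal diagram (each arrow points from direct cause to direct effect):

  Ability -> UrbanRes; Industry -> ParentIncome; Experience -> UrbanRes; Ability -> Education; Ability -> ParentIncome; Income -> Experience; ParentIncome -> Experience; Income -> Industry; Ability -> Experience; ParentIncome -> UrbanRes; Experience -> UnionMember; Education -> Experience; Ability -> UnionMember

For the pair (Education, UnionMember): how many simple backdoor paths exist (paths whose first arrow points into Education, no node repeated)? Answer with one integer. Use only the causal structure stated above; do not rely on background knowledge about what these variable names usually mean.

A backdoor path from Education to UnionMember is any simple undirected path whose first edge points into Education (i.e. leaves Education via a parent).
Parents of Education: {Ability}.
Enumerating:
  P1: Education <- Ability -> ParentIncome <- Industry <- Income -> Experience -> UnionMember
  P2: Education <- Ability -> ParentIncome -> Experience -> UnionMember
  P3: Education <- Ability -> ParentIncome -> UrbanRes <- Experience -> UnionMember
  P4: Education <- Ability -> Experience -> UnionMember
  P5: Education <- Ability -> UnionMember
  P6: Education <- Ability -> UrbanRes <- ParentIncome <- Industry <- Income -> Experience -> UnionMember
  P7: Education <- Ability -> UrbanRes <- ParentIncome -> Experience -> UnionMember
  P8: Education <- Ability -> UrbanRes <- Experience -> UnionMember
That exhausts the simple backdoor paths. Count: 8.

8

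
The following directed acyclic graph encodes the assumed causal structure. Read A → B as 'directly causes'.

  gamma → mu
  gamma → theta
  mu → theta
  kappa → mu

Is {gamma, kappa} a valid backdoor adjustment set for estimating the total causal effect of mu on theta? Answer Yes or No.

Yes

Backdoor paths from mu to theta (paths whose first edge points into mu):
  P1: mu <- gamma -> theta
Condition 1 (no descendant of mu in the set): holds — descendants of mu are {theta}; none are in {gamma, kappa}.
Condition 2 (every backdoor path blocked by {gamma, kappa}):
  P1: blocked at fork node gamma ∈ conditioning set.
{gamma, kappa} satisfies the backdoor criterion.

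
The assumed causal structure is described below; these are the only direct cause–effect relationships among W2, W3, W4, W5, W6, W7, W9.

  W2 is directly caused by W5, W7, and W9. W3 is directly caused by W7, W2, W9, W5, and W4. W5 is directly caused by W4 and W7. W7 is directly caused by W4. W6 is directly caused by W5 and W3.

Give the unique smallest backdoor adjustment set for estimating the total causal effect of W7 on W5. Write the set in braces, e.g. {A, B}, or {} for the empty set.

Variables eligible for adjustment (non-descendants of W7, excluding W7 and W5): {W4, W9}.
Backdoor paths from W7 to W5:
  P1: W7 <- W4 -> W5
  P2: W7 <- W4 -> W3 <- W9 -> W2 <- W5
  P3: W7 <- W4 -> W3 <- W5
  P4: W7 <- W4 -> W3 <- W2 <- W5
  P5: W7 <- W4 -> W3 -> W6 <- W5
The empty set is not sufficient: P1 (W7 <- W4 -> W5) has no collider blocking it and no conditioned non-collider, so it is open.
Try {W4}:
  P1: blocked at fork node W4 ∈ conditioning set.
  P2: blocked at fork node W4 ∈ conditioning set.
  P3: blocked at fork node W4 ∈ conditioning set.
  P4: blocked at fork node W4 ∈ conditioning set.
  P5: blocked at fork node W4 ∈ conditioning set.
{W4} contains no descendant of W7 and blocks every backdoor path.
No other singleton works — e.g. {W9} leaves P1 open — so {W4} is the unique smallest valid adjustment set.

{W4}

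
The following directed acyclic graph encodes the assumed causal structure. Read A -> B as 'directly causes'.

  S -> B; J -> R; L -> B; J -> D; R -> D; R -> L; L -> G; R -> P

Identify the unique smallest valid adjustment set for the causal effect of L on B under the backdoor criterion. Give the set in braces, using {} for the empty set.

Variables eligible for adjustment (non-descendants of L, excluding L and B): {D, J, P, R, S}.
Backdoor paths from L to B:
  (none)
With no backdoor paths the empty set already satisfies the criterion, and it is trivially minimal.

{}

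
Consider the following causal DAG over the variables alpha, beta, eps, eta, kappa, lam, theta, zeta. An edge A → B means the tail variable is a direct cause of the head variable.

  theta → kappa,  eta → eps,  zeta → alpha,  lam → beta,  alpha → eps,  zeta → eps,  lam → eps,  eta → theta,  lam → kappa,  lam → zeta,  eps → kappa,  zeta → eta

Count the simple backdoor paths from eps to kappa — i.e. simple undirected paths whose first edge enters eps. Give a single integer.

A backdoor path from eps to kappa is any simple undirected path whose first edge points into eps (i.e. leaves eps via a parent).
Parents of eps: {alpha, eta, lam, zeta}.
Enumerating:
  P1: eps <- lam -> zeta -> eta -> theta -> kappa
  P2: eps <- lam -> kappa
  P3: eps <- zeta <- lam -> kappa
  P4: eps <- zeta -> eta -> theta -> kappa
  P5: eps <- eta <- zeta <- lam -> kappa
  P6: eps <- eta -> theta -> kappa
  P7: eps <- alpha <- zeta <- lam -> kappa
  P8: eps <- alpha <- zeta -> eta -> theta -> kappa
That exhausts the simple backdoor paths. Count: 8.

8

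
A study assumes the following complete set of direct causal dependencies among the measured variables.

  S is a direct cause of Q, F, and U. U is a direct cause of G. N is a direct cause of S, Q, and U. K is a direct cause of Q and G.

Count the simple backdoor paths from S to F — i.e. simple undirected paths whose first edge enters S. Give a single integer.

0

A backdoor path from S to F is any simple undirected path whose first edge points into S (i.e. leaves S via a parent).
Parents of S: {N}.
No simple path from any parent of S reaches F without revisiting S, so there are no backdoor paths.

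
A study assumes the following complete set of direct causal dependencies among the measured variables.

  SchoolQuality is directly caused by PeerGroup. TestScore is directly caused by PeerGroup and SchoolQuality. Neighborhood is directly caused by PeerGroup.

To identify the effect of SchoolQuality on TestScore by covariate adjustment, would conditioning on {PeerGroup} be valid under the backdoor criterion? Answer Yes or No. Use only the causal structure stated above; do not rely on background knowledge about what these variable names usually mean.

Yes

Backdoor paths from SchoolQuality to TestScore (paths whose first edge points into SchoolQuality):
  P1: SchoolQuality <- PeerGroup -> TestScore
Condition 1 (no descendant of SchoolQuality in the set): holds — descendants of SchoolQuality are {TestScore}; none are in {PeerGroup}.
Condition 2 (every backdoor path blocked by {PeerGroup}):
  P1: blocked at fork node PeerGroup ∈ conditioning set.
{PeerGroup} satisfies the backdoor criterion.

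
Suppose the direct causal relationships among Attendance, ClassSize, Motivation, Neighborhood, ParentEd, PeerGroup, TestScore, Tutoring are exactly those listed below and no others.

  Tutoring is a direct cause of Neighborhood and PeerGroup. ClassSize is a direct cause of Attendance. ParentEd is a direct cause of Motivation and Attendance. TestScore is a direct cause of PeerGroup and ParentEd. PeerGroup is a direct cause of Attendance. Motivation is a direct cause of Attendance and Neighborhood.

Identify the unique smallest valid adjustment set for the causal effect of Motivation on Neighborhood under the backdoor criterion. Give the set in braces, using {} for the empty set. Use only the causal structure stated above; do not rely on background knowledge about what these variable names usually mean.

Variables eligible for adjustment (non-descendants of Motivation, excluding Motivation and Neighborhood): {ClassSize, ParentEd, PeerGroup, TestScore, Tutoring}.
Backdoor paths from Motivation to Neighborhood:
  P1: Motivation <- ParentEd <- TestScore -> PeerGroup <- Tutoring -> Neighborhood
  P2: Motivation <- ParentEd -> Attendance <- PeerGroup <- Tutoring -> Neighborhood
Each backdoor path contains an unconditioned collider, so every path is already blocked with the empty conditioning set:
  P1: blocked at collider PeerGroup (neither it nor any descendant is in the conditioning set).
  P2: blocked at collider Attendance (neither it nor any descendant is in the conditioning set).
The empty set is therefore the unique smallest valid set.

{}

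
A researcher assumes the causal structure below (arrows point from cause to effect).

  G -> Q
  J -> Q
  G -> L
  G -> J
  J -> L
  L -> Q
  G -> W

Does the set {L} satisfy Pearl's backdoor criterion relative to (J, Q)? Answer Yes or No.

No

Backdoor paths from J to Q (paths whose first edge points into J):
  P1: J <- G -> L -> Q
  P2: J <- G -> Q
Condition 1 (no descendant of J in the set): FAILS — L is a descendant of J.
Condition 2 (every backdoor path blocked by {L}):
  P1: blocked at chain node L ∈ conditioning set.
  P2: open — no interior node is in the conditioning set.
{L} does not satisfy the backdoor criterion.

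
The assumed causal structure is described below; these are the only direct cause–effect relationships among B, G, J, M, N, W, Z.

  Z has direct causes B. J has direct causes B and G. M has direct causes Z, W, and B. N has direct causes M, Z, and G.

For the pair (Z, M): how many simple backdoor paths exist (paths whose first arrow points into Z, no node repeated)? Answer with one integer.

A backdoor path from Z to M is any simple undirected path whose first edge points into Z (i.e. leaves Z via a parent).
Parents of Z: {B}.
Enumerating:
  P1: Z <- B -> M
  P2: Z <- B -> J <- G -> N <- M
That exhausts the simple backdoor paths. Count: 2.

2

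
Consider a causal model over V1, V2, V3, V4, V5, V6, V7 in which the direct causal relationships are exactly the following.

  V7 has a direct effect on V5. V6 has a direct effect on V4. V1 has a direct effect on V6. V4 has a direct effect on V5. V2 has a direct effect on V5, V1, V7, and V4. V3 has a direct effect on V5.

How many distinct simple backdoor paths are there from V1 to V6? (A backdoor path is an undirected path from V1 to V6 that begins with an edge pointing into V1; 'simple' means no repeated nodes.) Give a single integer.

3

A backdoor path from V1 to V6 is any simple undirected path whose first edge points into V1 (i.e. leaves V1 via a parent).
Parents of V1: {V2}.
Enumerating:
  P1: V1 <- V2 -> V7 -> V5 <- V4 <- V6
  P2: V1 <- V2 -> V4 <- V6
  P3: V1 <- V2 -> V5 <- V4 <- V6
That exhausts the simple backdoor paths. Count: 3.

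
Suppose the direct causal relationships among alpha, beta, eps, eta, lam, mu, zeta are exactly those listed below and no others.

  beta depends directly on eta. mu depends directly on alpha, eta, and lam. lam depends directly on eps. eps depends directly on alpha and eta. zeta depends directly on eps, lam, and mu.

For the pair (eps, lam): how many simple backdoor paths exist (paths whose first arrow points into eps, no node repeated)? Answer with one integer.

4

A backdoor path from eps to lam is any simple undirected path whose first edge points into eps (i.e. leaves eps via a parent).
Parents of eps: {alpha, eta}.
Enumerating:
  P1: eps <- eta -> mu <- lam
  P2: eps <- eta -> mu -> zeta <- lam
  P3: eps <- alpha -> mu <- lam
  P4: eps <- alpha -> mu -> zeta <- lam
That exhausts the simple backdoor paths. Count: 4.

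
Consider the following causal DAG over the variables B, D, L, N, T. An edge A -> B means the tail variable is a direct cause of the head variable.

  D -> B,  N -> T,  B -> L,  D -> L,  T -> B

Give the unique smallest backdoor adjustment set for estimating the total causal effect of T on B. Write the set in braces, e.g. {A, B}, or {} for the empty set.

Variables eligible for adjustment (non-descendants of T, excluding T and B): {D, N}.
Backdoor paths from T to B:
  (none)
With no backdoor paths the empty set already satisfies the criterion, and it is trivially minimal.

{}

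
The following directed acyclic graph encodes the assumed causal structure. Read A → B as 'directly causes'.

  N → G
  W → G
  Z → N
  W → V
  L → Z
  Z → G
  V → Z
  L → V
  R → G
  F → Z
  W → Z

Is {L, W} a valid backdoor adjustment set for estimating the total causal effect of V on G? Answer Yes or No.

Backdoor paths from V to G (paths whose first edge points into V):
  P1: V <- L -> Z <- W -> G
  P2: V <- L -> Z -> N -> G
  P3: V <- L -> Z -> G
  P4: V <- W -> Z -> N -> G
  P5: V <- W -> Z -> G
  P6: V <- W -> G
Condition 1 (no descendant of V in the set): holds — descendants of V are {G, N, Z}; none are in {L, W}.
Condition 2 (every backdoor path blocked by {L, W}):
  P1: blocked at fork node L ∈ conditioning set.
  P2: blocked at fork node L ∈ conditioning set.
  P3: blocked at fork node L ∈ conditioning set.
  P4: blocked at fork node W ∈ conditioning set.
  P5: blocked at fork node W ∈ conditioning set.
  P6: blocked at fork node W ∈ conditioning set.
{L, W} satisfies the backdoor criterion.

Yes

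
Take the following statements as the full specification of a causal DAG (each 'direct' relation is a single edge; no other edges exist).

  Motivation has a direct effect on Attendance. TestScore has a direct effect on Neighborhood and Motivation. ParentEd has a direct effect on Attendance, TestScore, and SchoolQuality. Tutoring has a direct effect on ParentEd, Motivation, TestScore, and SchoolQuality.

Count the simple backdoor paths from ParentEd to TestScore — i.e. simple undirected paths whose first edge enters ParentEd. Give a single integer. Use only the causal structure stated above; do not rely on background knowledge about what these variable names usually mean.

A backdoor path from ParentEd to TestScore is any simple undirected path whose first edge points into ParentEd (i.e. leaves ParentEd via a parent).
Parents of ParentEd: {Tutoring}.
Enumerating:
  P1: ParentEd <- Tutoring -> TestScore
  P2: ParentEd <- Tutoring -> Motivation <- TestScore
That exhausts the simple backdoor paths. Count: 2.

2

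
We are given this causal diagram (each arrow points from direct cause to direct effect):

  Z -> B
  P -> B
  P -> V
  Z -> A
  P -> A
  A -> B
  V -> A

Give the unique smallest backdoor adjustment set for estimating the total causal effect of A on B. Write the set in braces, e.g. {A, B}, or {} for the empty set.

{P, Z}

Variables eligible for adjustment (non-descendants of A, excluding A and B): {P, V, Z}.
Backdoor paths from A to B:
  P1: A <- Z -> B
  P2: A <- P -> B
  P3: A <- V <- P -> B
The empty set is not sufficient: P1 (A <- Z -> B) has no collider blocking it and no conditioned non-collider, so it is open.
Try {P, Z}:
  P1: blocked at fork node Z ∈ conditioning set.
  P2: blocked at fork node P ∈ conditioning set.
  P3: blocked at fork node P ∈ conditioning set.
{P, Z} contains no descendant of A and blocks every backdoor path.
Every element of {P, Z} is needed (dropping P leaves P2 open; dropping Z leaves P1 open), so no proper subset is valid.
Among all size-2 subsets of the eligible variables, only {P, Z} blocks every backdoor path, so it is the unique smallest valid adjustment set.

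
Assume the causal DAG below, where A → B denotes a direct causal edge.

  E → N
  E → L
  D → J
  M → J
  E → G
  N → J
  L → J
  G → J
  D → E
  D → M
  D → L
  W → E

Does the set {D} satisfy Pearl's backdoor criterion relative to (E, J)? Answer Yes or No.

Yes

Backdoor paths from E to J (paths whose first edge points into E):
  P1: E <- D -> M -> J
  P2: E <- D -> L -> J
  P3: E <- D -> J
Condition 1 (no descendant of E in the set): holds — descendants of E are {G, J, L, N}; none are in {D}.
Condition 2 (every backdoor path blocked by {D}):
  P1: blocked at fork node D ∈ conditioning set.
  P2: blocked at fork node D ∈ conditioning set.
  P3: blocked at fork node D ∈ conditioning set.
{D} satisfies the backdoor criterion.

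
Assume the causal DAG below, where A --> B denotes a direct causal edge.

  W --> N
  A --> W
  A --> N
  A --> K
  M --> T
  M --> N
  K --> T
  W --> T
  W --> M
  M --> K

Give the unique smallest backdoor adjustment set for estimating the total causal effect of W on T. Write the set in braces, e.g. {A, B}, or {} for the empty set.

{A}

Variables eligible for adjustment (non-descendants of W, excluding W and T): {A}.
Backdoor paths from W to T:
  P1: W <- A -> N <- M -> K -> T
  P2: W <- A -> N <- M -> T
  P3: W <- A -> K <- M -> T
  P4: W <- A -> K -> T
The empty set is not sufficient: P4 (W <- A -> K -> T) has no collider blocking it and no conditioned non-collider, so it is open.
Try {A}:
  P1: blocked at fork node A ∈ conditioning set.
  P2: blocked at fork node A ∈ conditioning set.
  P3: blocked at fork node A ∈ conditioning set.
  P4: blocked at fork node A ∈ conditioning set.
{A} contains no descendant of W and blocks every backdoor path.
{A} is the unique smallest valid adjustment set.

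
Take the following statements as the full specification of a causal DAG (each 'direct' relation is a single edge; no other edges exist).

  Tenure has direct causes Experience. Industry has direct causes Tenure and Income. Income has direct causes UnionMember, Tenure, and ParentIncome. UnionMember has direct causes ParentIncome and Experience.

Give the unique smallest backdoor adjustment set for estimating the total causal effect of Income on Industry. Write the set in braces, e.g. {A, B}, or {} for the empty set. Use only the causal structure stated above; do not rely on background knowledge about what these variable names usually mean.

{Tenure}

Variables eligible for adjustment (non-descendants of Income, excluding Income and Industry): {Experience, ParentIncome, Tenure, UnionMember}.
Backdoor paths from Income to Industry:
  P1: Income <- ParentIncome -> UnionMember <- Experience -> Tenure -> Industry
  P2: Income <- UnionMember <- Experience -> Tenure -> Industry
  P3: Income <- Tenure -> Industry
The empty set is not sufficient: P2 (Income <- UnionMember <- Experience -> Tenure -> Industry) has no collider blocking it and no conditioned non-collider, so it is open.
Try {Tenure}:
  P1: blocked at collider UnionMember (neither it nor any descendant is in the conditioning set).
  P2: blocked at chain node Tenure ∈ conditioning set.
  P3: blocked at fork node Tenure ∈ conditioning set.
{Tenure} contains no descendant of Income and blocks every backdoor path.
No other singleton works — e.g. {ParentIncome} leaves P2 open — so {Tenure} is the unique smallest valid adjustment set.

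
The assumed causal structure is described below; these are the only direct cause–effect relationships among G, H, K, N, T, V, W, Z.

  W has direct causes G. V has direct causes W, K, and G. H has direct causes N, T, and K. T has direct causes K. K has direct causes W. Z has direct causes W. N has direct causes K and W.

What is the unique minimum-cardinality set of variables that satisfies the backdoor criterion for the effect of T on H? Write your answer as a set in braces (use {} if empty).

Variables eligible for adjustment (non-descendants of T, excluding T and H): {G, K, N, V, W, Z}.
Backdoor paths from T to H:
  P1: T <- K <- W -> N -> H
  P2: T <- K -> V <- G -> W -> N -> H
  P3: T <- K -> V <- W -> N -> H
  P4: T <- K -> N -> H
  P5: T <- K -> H
The empty set is not sufficient: P1 (T <- K <- W -> N -> H) has no collider blocking it and no conditioned non-collider, so it is open.
Try {K}:
  P1: blocked at chain node K ∈ conditioning set.
  P2: blocked at fork node K ∈ conditioning set.
  P3: blocked at fork node K ∈ conditioning set.
  P4: blocked at fork node K ∈ conditioning set.
  P5: blocked at fork node K ∈ conditioning set.
{K} contains no descendant of T and blocks every backdoor path.
No other singleton works — e.g. {G} leaves P1 open — so {K} is the unique smallest valid adjustment set.

{K}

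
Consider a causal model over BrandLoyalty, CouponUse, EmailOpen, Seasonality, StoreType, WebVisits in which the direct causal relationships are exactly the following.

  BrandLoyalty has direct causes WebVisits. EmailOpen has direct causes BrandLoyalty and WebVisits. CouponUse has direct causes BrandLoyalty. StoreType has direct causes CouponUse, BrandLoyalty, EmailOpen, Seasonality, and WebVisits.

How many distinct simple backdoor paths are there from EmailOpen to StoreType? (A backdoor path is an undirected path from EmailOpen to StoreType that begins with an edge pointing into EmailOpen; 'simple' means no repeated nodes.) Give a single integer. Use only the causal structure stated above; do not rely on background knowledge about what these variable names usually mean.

A backdoor path from EmailOpen to StoreType is any simple undirected path whose first edge points into EmailOpen (i.e. leaves EmailOpen via a parent).
Parents of EmailOpen: {BrandLoyalty, WebVisits}.
Enumerating:
  P1: EmailOpen <- WebVisits -> BrandLoyalty -> CouponUse -> StoreType
  P2: EmailOpen <- WebVisits -> BrandLoyalty -> StoreType
  P3: EmailOpen <- WebVisits -> StoreType
  P4: EmailOpen <- BrandLoyalty <- WebVisits -> StoreType
  P5: EmailOpen <- BrandLoyalty -> CouponUse -> StoreType
  P6: EmailOpen <- BrandLoyalty -> StoreType
That exhausts the simple backdoor paths. Count: 6.

6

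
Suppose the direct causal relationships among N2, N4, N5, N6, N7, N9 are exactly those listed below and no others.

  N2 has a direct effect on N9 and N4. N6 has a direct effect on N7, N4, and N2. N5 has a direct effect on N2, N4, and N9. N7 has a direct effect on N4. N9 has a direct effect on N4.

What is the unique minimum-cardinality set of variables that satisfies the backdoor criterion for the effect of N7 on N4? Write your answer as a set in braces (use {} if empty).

{N6}

Variables eligible for adjustment (non-descendants of N7, excluding N7 and N4): {N2, N5, N6, N9}.
Backdoor paths from N7 to N4:
  P1: N7 <- N6 -> N2 <- N5 -> N9 -> N4
  P2: N7 <- N6 -> N2 <- N5 -> N4
  P3: N7 <- N6 -> N2 -> N9 <- N5 -> N4
  P4: N7 <- N6 -> N2 -> N9 -> N4
  P5: N7 <- N6 -> N2 -> N4
  P6: N7 <- N6 -> N4
The empty set is not sufficient: P4 (N7 <- N6 -> N2 -> N9 -> N4) has no collider blocking it and no conditioned non-collider, so it is open.
Try {N6}:
  P1: blocked at fork node N6 ∈ conditioning set.
  P2: blocked at fork node N6 ∈ conditioning set.
  P3: blocked at fork node N6 ∈ conditioning set.
  P4: blocked at fork node N6 ∈ conditioning set.
  P5: blocked at fork node N6 ∈ conditioning set.
  P6: blocked at fork node N6 ∈ conditioning set.
{N6} contains no descendant of N7 and blocks every backdoor path.
No other singleton works — e.g. {N5} leaves P4 open — so {N6} is the unique smallest valid adjustment set.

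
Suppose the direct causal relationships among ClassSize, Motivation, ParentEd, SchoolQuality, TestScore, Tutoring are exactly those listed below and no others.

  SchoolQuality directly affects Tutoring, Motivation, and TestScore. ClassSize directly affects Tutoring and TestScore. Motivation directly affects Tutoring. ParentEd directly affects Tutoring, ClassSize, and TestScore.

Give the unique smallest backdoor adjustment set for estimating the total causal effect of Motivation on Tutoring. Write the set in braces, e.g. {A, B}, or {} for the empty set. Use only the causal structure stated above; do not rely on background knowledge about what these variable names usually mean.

Variables eligible for adjustment (non-descendants of Motivation, excluding Motivation and Tutoring): {ClassSize, ParentEd, SchoolQuality, TestScore}.
Backdoor paths from Motivation to Tutoring:
  P1: Motivation <- SchoolQuality -> TestScore <- ParentEd -> ClassSize -> Tutoring
  P2: Motivation <- SchoolQuality -> TestScore <- ParentEd -> Tutoring
  P3: Motivation <- SchoolQuality -> TestScore <- ClassSize <- ParentEd -> Tutoring
  P4: Motivation <- SchoolQuality -> TestScore <- ClassSize -> Tutoring
  P5: Motivation <- SchoolQuality -> Tutoring
The empty set is not sufficient: P5 (Motivation <- SchoolQuality -> Tutoring) has no collider blocking it and no conditioned non-collider, so it is open.
Try {SchoolQuality}:
  P1: blocked at fork node SchoolQuality ∈ conditioning set.
  P2: blocked at fork node SchoolQuality ∈ conditioning set.
  P3: blocked at fork node SchoolQuality ∈ conditioning set.
  P4: blocked at fork node SchoolQuality ∈ conditioning set.
  P5: blocked at fork node SchoolQuality ∈ conditioning set.
{SchoolQuality} contains no descendant of Motivation and blocks every backdoor path.
No other singleton works — e.g. {ParentEd} leaves P5 open — so {SchoolQuality} is the unique smallest valid adjustment set.

{SchoolQuality}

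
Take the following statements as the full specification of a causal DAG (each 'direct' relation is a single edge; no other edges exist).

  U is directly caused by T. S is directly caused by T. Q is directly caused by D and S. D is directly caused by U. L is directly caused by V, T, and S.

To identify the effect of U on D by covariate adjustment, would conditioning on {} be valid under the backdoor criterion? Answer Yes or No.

Backdoor paths from U to D (paths whose first edge points into U):
  P1: U <- T -> S -> Q <- D
  P2: U <- T -> L <- S -> Q <- D
Condition 1 (no descendant of U in the set): holds — descendants of U are {D, Q}; none are in {}.
Condition 2 (every backdoor path blocked by {}):
  P1: blocked at collider Q (neither it nor any descendant is in the conditioning set).
  P2: blocked at collider L (neither it nor any descendant is in the conditioning set).
{} satisfies the backdoor criterion.

Yes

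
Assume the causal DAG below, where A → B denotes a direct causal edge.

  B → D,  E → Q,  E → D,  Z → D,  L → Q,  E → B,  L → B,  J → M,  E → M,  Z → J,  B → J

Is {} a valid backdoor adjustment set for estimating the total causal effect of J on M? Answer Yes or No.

No

Backdoor paths from J to M (paths whose first edge points into J):
  P1: J <- B <- L -> Q <- E -> M
  P2: J <- B <- E -> M
  P3: J <- B -> D <- E -> M
  P4: J <- Z -> D <- E -> M
  P5: J <- Z -> D <- B <- L -> Q <- E -> M
  P6: J <- Z -> D <- B <- E -> M
Condition 1 (no descendant of J in the set): holds — descendants of J are {M}; none are in {}.
Condition 2 (every backdoor path blocked by {}):
  P1: blocked at collider Q (neither it nor any descendant is in the conditioning set).
  P2: open — no interior node is in the conditioning set.
  P3: blocked at collider D (neither it nor any descendant is in the conditioning set).
  P4: blocked at collider D (neither it nor any descendant is in the conditioning set).
  P5: blocked at collider D (neither it nor any descendant is in the conditioning set).
  P6: blocked at collider D (neither it nor any descendant is in the conditioning set).
{} does not satisfy the backdoor criterion.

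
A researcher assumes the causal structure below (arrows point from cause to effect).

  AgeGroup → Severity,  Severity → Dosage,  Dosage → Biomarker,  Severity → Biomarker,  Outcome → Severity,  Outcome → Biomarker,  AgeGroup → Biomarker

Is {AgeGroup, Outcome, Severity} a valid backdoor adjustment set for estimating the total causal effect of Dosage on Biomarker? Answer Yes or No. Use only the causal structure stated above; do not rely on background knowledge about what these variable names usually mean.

Yes

Backdoor paths from Dosage to Biomarker (paths whose first edge points into Dosage):
  P1: Dosage <- Severity <- Outcome -> Biomarker
  P2: Dosage <- Severity <- AgeGroup -> Biomarker
  P3: Dosage <- Severity -> Biomarker
Condition 1 (no descendant of Dosage in the set): holds — descendants of Dosage are {Biomarker}; none are in {AgeGroup, Outcome, Severity}.
Condition 2 (every backdoor path blocked by {AgeGroup, Outcome, Severity}):
  P1: blocked at chain node Severity ∈ conditioning set.
  P2: blocked at chain node Severity ∈ conditioning set.
  P3: blocked at fork node Severity ∈ conditioning set.
{AgeGroup, Outcome, Severity} satisfies the backdoor criterion.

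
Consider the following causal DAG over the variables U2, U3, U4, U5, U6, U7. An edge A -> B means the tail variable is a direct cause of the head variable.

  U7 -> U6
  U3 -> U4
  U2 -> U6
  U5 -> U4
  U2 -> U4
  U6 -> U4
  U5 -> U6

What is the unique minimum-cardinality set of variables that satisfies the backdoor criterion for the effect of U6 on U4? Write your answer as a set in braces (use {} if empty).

Variables eligible for adjustment (non-descendants of U6, excluding U6 and U4): {U2, U3, U5, U7}.
Backdoor paths from U6 to U4:
  P1: U6 <- U5 -> U4
  P2: U6 <- U2 -> U4
The empty set is not sufficient: P1 (U6 <- U5 -> U4) has no collider blocking it and no conditioned non-collider, so it is open.
Try {U2, U5}:
  P1: blocked at fork node U5 ∈ conditioning set.
  P2: blocked at fork node U2 ∈ conditioning set.
{U2, U5} contains no descendant of U6 and blocks every backdoor path.
Every element of {U2, U5} is needed (dropping U2 leaves P2 open; dropping U5 leaves P1 open), so no proper subset is valid.
Among all size-2 subsets of the eligible variables, only {U2, U5} blocks every backdoor path, so it is the unique smallest valid adjustment set.

{U2, U5}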